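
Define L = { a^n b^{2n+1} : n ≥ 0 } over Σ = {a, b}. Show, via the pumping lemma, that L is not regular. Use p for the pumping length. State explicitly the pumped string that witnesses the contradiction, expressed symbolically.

a^{p+k} b^{2p+1}

Assume L is regular; let p be its pumping constant.
Choose w = a^p b^{2p+1}, which is in L with |w| = 3p+1 ≥ p.
By the pumping lemma, w = xyz with |xy| ≤ p and y is nonempty.
Since the first p symbols of w are all a's and |xy| ≤ p, y lies entirely in the leading a-block: y = a^k for some k with 1 ≤ k ≤ p.
Pump with i = 2: xy^2z = a^{p+k} b^{2p+1}. For this to lie in L we would need 2p+1 = 2(p+k)+1, which forces k = 0. But k ≥ 1, so xy^2z ∉ L.
Contradiction. Therefore L is not regular.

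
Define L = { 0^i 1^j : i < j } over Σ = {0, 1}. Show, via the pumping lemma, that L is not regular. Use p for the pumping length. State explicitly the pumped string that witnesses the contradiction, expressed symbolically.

Suppose for contradiction that L is regular, and let p be the pumping length.
Choose w = 0^p 1^{p+1} ∈ L, with |w| = 2p+1 ≥ p.
The pumping lemma gives a decomposition w = xyz where |xy| ≤ p and y is nonempty.
The first p characters of w are 0's, so xy (and hence y) consists only of 0's. Write y = 0^k, 1 ≤ k ≤ p.
Consider xy^2z = 0^{p+k} 1^{p+1}. Since k ≥ 1, the 0-count p+k is at least p+1, so i < j fails; thus xy^2z ∉ L.
Contradiction. Therefore L is not regular.

0^{p+k} 1^{p+1}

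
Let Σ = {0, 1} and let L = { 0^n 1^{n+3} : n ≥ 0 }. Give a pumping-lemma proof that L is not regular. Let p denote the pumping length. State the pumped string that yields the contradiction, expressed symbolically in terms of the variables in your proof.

Suppose for contradiction that L is regular, and let p be the pumping length.
Choose w = 0^p 1^{p+3}, which is in L with |w| = 2p+3 ≥ p.
The pumping lemma gives a decomposition w = xyz where |xy| ≤ p and |y| ≥ 1.
Since the first p symbols of w are all 0's and |xy| ≤ p, y lies entirely in the leading 0-block: y = 0^k for some k with 1 ≤ k ≤ p.
Pump with i = 2: xy^2z = 0^{p+k} 1^{p+3}. For this to lie in L we would need p+3 = (p+k)+3, which forces k = 0. But k ≥ 1, so xy^2z ∉ L.
This is a contradiction; hence L is not regular.

0^{p+k} 1^{p+3}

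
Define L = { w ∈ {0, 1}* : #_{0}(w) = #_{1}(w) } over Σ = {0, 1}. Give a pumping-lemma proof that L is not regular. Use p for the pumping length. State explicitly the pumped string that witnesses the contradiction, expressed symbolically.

Assume L is regular; let p be its pumping constant.
Choose w = 0^p 1^p ∈ L with |w| = 2p ≥ p.
By the pumping lemma, w = xyz with |xy| ≤ p and |y| > 0.
Since the first p symbols of w are all 0's and |xy| ≤ p, y lies entirely in the leading 0-block: y = 0^k for some k with 1 ≤ k ≤ p.
Pump with i = 2: xy^2z = 0^{p+k} 1^p has p+k occurrences of 0 but only p of 1. Since k ≥ 1 the counts differ, so xy^2z ∉ L.
This contradicts the pumping lemma, so L is not regular.

0^{p+k} 1^p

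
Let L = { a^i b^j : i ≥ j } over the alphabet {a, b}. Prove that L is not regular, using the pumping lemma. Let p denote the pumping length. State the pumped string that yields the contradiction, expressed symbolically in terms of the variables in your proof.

a^{p-k} b^p

Assume L is regular; let p be its pumping constant.
Choose w = a^p b^p ∈ L, with |w| = 2p ≥ p.
Write w = xyz as guaranteed by the lemma, with |xy| ≤ p and |y| > 0.
The first p characters of w are a's, so xy (and hence y) consists only of a's. Write y = a^k, 1 ≤ k ≤ p.
Consider xy^0z = xz = a^{p-k} b^p. Since k ≥ 1, the a-count p-k is less than p, so i ≥ j fails; thus xz ∉ L.
Contradiction. Therefore L is not regular.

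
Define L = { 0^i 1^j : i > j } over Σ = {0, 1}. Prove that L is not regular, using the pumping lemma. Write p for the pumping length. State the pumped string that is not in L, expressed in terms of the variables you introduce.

0^{p+1-k} 1^p

Assume L is regular. Let p be the pumping length given by the pumping lemma.
Choose w = 0^{p+1} 1^p ∈ L, with |w| = 2p+1 ≥ p.
The pumping lemma gives a decomposition w = xyz where |xy| ≤ p and |y| ≥ 1.
Because |xy| ≤ p and w begins with p copies of 0, we have y = 0^k with 1 ≤ k ≤ p.
Consider xy^0z = xz = 0^{p+1-k} 1^p. Since k ≥ 1, the 0-count p+1-k is at most p, so i > j fails; thus xz ∉ L.
Contradiction. Therefore L is not regular.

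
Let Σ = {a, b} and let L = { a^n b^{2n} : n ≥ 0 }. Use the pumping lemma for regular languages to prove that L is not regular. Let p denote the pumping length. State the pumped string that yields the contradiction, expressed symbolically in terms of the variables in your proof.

Assume L is regular. Let p be the pumping length given by the pumping lemma.
Take w = a^p b^{2p}. Then w ∈ L and |w| = 3p ≥ p.
By the pumping lemma, w = xyz with |xy| ≤ p and |y| ≥ 1.
Because |xy| ≤ p and w begins with p copies of a, we have y = a^k with 1 ≤ k ≤ p.
Pump with i = 2: xy^2z = a^{p+k} b^{2p}. For this to lie in L we would need 2p = 2(p+k), which forces k = 0. But k ≥ 1, so xy^2z ∉ L.
This is a contradiction; hence L is not regular.

a^{p+k} b^{2p}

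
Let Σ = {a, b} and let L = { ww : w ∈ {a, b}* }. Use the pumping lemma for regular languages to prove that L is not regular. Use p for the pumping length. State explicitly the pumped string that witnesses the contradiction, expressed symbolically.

a^{p+k} b^p a^p b^p

Assume L is regular. Let p be the pumping length given by the pumping lemma.
Take w = a^p b^p a^p b^p = uu where u = a^pb^p; then w ∈ L and |w| = 4p ≥ p.
Write w = xyz as guaranteed by the lemma, with |xy| ≤ p and |y| > 0.
The first p characters of w are a's, so xy (and hence y) consists only of a's. Write y = a^k, 1 ≤ k ≤ p.
Pump with i = 2: xy^2z = a^{p+k} b^p a^p b^p, of length 4p+k. Suppose this equals vv. The string starts with a and ends with b, so v does too; thus the boundary between the two copies of v is a b→a transition. There is exactly one such transition, at position 2p+k, so |v| = 2p+k and |vv| = 4p+2k ≠ 4p+k since k ≥ 1. So xy^2z ∉ L.
Contradiction. Therefore L is not regular.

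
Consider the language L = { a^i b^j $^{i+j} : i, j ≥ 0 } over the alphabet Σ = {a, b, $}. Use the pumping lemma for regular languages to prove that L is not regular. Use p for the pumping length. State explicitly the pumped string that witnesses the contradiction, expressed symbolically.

a^{p+k} b^p $^{2p}

Suppose for contradiction that L is regular, and let p be the pumping length.
Take w = a^p b^p $^{2p} ∈ L (with i=j=p, i+j=2p), |w| = 4p ≥ p.
Write w = xyz as guaranteed by the lemma, with |xy| ≤ p and |y| ≥ 1.
The first p characters of w are a's, so xy (and hence y) consists only of a's. Write y = a^k, 1 ≤ k ≤ p.
Consider xy^2z = a^{p+k} b^p $^{2p}. Now the a- and b-counts sum to 2p+k, but the $-count is 2p ≠ 2p+k. So xy^2z ∉ L.
This is a contradiction; hence L is not regular.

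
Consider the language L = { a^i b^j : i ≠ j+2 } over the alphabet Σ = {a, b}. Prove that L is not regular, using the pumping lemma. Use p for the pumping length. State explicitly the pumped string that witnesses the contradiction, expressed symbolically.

a^{p+p!} b^{p+p!-2}

Assume L is regular. Let p be the pumping length given by the pumping lemma.
Choose w = a^p b^{p+p!-2}. Since p ≠ (p+p!-2)+2 = p+p!, w ∈ L; and |w| ≥ p.
By the pumping lemma, w = xyz with |xy| ≤ p and y is nonempty.
The first p characters of w are a's, so xy (and hence y) consists only of a's. Write y = a^k, 1 ≤ k ≤ p.
Since 1 ≤ k ≤ p, k divides p!; set t = 1 + p!/k. Then xy^t z has p + (p!/k)·k = p + p! copies of a. Now the a-count is p+p! and (b-count)+2 = (p+p!-2)+2 = p+p!, so i ≠ j+2 fails. So xy^t z = a^{p+p!} b^{p+p!-2} ∉ L.
This contradicts the pumping lemma, so L is not regular.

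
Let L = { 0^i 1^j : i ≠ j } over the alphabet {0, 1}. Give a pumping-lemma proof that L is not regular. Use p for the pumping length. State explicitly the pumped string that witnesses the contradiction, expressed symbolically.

Suppose for contradiction that L is regular, and let p be the pumping length.
Choose w = 0^p 1^{p+p!}. Since p ≠ p+p!, w ∈ L; and |w| ≥ p.
By the pumping lemma, w = xyz with |xy| ≤ p and |y| ≥ 1.
Since the first p symbols of w are all 0's and |xy| ≤ p, y lies entirely in the leading 0-block: y = 0^k for some k with 1 ≤ k ≤ p.
Since 1 ≤ k ≤ p, k divides p!; set t = 1 + p!/k. Then xy^t z has p + (p!/k)·k = p + p! copies of 0. Now the 0-count equals the 1-count, so i ≠ j fails. So xy^t z = 0^{p+p!} 1^{p+p!} ∉ L.
This contradicts the pumping lemma, so L is not regular.

0^{p+p!} 1^{p+p!}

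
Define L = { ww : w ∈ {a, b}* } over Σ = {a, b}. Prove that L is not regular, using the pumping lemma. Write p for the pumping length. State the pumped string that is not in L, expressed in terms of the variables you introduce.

a^{p+k} b^p a^p b^p

Suppose for contradiction that L is regular, and let p be the pumping length.
Take w = a^p b^p a^p b^p = uu where u = a^pb^p; then w ∈ L and |w| = 4p ≥ p.
By the pumping lemma, w = xyz with |xy| ≤ p and y is nonempty.
Because |xy| ≤ p and w begins with p copies of a, we have y = a^k with 1 ≤ k ≤ p.
Pump with i = 2: xy^2z = a^{p+k} b^p a^p b^p, of length 4p+k. Suppose this equals vv. The string starts with a and ends with b, so v does too; thus the boundary between the two copies of v is a b→a transition. There is exactly one such transition, at position 2p+k, so |v| = 2p+k and |vv| = 4p+2k ≠ 4p+k since k ≥ 1. So xy^2z ∉ L.
This contradicts the pumping lemma, so L is not regular.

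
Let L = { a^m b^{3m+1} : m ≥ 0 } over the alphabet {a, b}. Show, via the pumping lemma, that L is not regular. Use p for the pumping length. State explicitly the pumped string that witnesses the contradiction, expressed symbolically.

Toward a contradiction, assume L is regular with pumping length p.
Choose w = a^p b^{3p+1}, which is in L with |w| = 4p+1 ≥ p.
By the pumping lemma, w = xyz with |xy| ≤ p and y is nonempty.
The first p characters of w are a's, so xy (and hence y) consists only of a's. Write y = a^k, 1 ≤ k ≤ p.
Pump with i = 2: xy^2z = a^{p+k} b^{3p+1}. For this to lie in L we would need 3p+1 = 3(p+k)+1, which forces k = 0. But k ≥ 1, so xy^2z ∉ L.
This is a contradiction; hence L is not regular.

a^{p+k} b^{3p+1}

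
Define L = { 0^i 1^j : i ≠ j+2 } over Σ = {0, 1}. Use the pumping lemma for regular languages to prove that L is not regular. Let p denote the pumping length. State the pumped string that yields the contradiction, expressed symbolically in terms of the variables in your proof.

0^{p+p!} 1^{p+p!-2}

Assume L is regular. Let p be the pumping length given by the pumping lemma.
Choose w = 0^p 1^{p+p!-2}. Since p ≠ (p+p!-2)+2 = p+p!, w ∈ L; and |w| ≥ p.
The pumping lemma gives a decomposition w = xyz where |xy| ≤ p and |y| ≥ 1.
Because |xy| ≤ p and w begins with p copies of 0, we have y = 0^k with 1 ≤ k ≤ p.
Since 1 ≤ k ≤ p, k divides p!; set t = 1 + p!/k. Then xy^t z has p + (p!/k)·k = p + p! copies of 0. Now the 0-count is p+p! and (1-count)+2 = (p+p!-2)+2 = p+p!, so i ≠ j+2 fails. So xy^t z = 0^{p+p!} 1^{p+p!-2} ∉ L.
Contradiction. Therefore L is not regular.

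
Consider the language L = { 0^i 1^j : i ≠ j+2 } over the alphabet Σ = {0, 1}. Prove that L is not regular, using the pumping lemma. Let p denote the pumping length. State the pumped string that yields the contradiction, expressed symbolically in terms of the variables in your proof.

Assume L is regular. Let p be the pumping length given by the pumping lemma.
Choose w = 0^p 1^{p+p!-2}. Since p ≠ (p+p!-2)+2 = p+p!, w ∈ L; and |w| ≥ p.
Write w = xyz as guaranteed by the lemma, with |xy| ≤ p and y is nonempty.
Since the first p symbols of w are all 0's and |xy| ≤ p, y lies entirely in the leading 0-block: y = 0^k for some k with 1 ≤ k ≤ p.
Since 1 ≤ k ≤ p, k divides p!; set t = 1 + p!/k. Then xy^t z has p + (p!/k)·k = p + p! copies of 0. Now the 0-count is p+p! and (1-count)+2 = (p+p!-2)+2 = p+p!, so i ≠ j+2 fails. So xy^t z = 0^{p+p!} 1^{p+p!-2} ∉ L.
Contradiction. Therefore L is not regular.

0^{p+p!} 1^{p+p!-2}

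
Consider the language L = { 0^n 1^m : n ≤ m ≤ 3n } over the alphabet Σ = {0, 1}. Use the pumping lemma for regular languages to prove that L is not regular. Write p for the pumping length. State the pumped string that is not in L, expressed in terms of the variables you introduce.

0^{p+k} 1^p

Assume L is regular. Let p be the pumping length given by the pumping lemma.
Take w = 0^p 1^p ∈ L (since p ≤ p ≤ 3p), with |w| = 2p ≥ p.
Write w = xyz as guaranteed by the lemma, with |xy| ≤ p and |y| > 0.
The first p characters of w are 0's, so xy (and hence y) consists only of 0's. Write y = 0^k, 1 ≤ k ≤ p.
Pump with i = 2: xy^2z = 0^{p+k} 1^p. Now n = p+k > p = m, so the condition n ≤ m fails. Thus xy^2z ∉ L.
This contradicts the pumping lemma, so L is not regular.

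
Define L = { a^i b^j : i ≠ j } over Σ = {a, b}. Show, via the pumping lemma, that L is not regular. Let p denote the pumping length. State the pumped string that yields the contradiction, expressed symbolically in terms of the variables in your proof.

Assume L is regular; let p be its pumping constant.
Choose w = a^p b^{p+p!}. Since p ≠ p+p!, w ∈ L; and |w| ≥ p.
Write w = xyz as guaranteed by the lemma, with |xy| ≤ p and y is nonempty.
Since the first p symbols of w are all a's and |xy| ≤ p, y lies entirely in the leading a-block: y = a^k for some k with 1 ≤ k ≤ p.
Since 1 ≤ k ≤ p, k divides p!; set t = 1 + p!/k. Then xy^t z has p + (p!/k)·k = p + p! copies of a. Now the a-count equals the b-count, so i ≠ j fails. So xy^t z = a^{p+p!} b^{p+p!} ∉ L.
This contradicts the pumping lemma, so L is not regular.

a^{p+p!} b^{p+p!}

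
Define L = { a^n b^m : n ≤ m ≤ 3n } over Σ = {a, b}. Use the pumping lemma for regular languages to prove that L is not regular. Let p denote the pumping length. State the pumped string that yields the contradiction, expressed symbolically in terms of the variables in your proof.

a^{p+k} b^p

Suppose for contradiction that L is regular, and let p be the pumping length.
Take w = a^p b^p ∈ L (since p ≤ p ≤ 3p), with |w| = 2p ≥ p.
The pumping lemma gives a decomposition w = xyz where |xy| ≤ p and |y| ≥ 1.
Since the first p symbols of w are all a's and |xy| ≤ p, y lies entirely in the leading a-block: y = a^k for some k with 1 ≤ k ≤ p.
Pump with i = 2: xy^2z = a^{p+k} b^p. Now n = p+k > p = m, so the condition n ≤ m fails. Thus xy^2z ∉ L.
This contradicts the pumping lemma, so L is not regular.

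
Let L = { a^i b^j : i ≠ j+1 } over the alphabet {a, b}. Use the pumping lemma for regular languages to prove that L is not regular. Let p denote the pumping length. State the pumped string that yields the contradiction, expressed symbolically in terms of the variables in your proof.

Suppose for contradiction that L is regular, and let p be the pumping length.
Choose w = a^p b^{p+p!-1}. Since p ≠ (p+p!-1)+1 = p+p!, w ∈ L; and |w| ≥ p.
By the pumping lemma, w = xyz with |xy| ≤ p and |y| > 0.
Since the first p symbols of w are all a's and |xy| ≤ p, y lies entirely in the leading a-block: y = a^k for some k with 1 ≤ k ≤ p.
Since 1 ≤ k ≤ p, k divides p!; set t = 1 + p!/k. Then xy^t z has p + (p!/k)·k = p + p! copies of a. Now the a-count is p+p! and (b-count)+1 = (p+p!-1)+1 = p+p!, so i ≠ j+1 fails. So xy^t z = a^{p+p!} b^{p+p!-1} ∉ L.
Contradiction. Therefore L is not regular.

a^{p+p!} b^{p+p!-1}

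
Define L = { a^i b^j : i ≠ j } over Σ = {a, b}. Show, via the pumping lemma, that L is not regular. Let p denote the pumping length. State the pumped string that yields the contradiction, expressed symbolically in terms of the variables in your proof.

a^{p+p!} b^{p+p!}

Suppose for contradiction that L is regular, and let p be the pumping length.
Choose w = a^p b^{p+p!}. Since p ≠ p+p!, w ∈ L; and |w| ≥ p.
By the pumping lemma, w = xyz with |xy| ≤ p and y is nonempty.
Since the first p symbols of w are all a's and |xy| ≤ p, y lies entirely in the leading a-block: y = a^k for some k with 1 ≤ k ≤ p.
Since 1 ≤ k ≤ p, k divides p!; set t = 1 + p!/k. Then xy^t z has p + (p!/k)·k = p + p! copies of a. Now the a-count equals the b-count, so i ≠ j fails. So xy^t z = a^{p+p!} b^{p+p!} ∉ L.
This is a contradiction; hence L is not regular.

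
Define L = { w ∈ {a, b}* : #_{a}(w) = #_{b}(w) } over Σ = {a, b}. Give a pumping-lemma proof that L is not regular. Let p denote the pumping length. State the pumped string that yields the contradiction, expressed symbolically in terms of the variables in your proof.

a^{p+k} b^p

Toward a contradiction, assume L is regular with pumping length p.
Choose w = a^p b^p ∈ L with |w| = 2p ≥ p.
Write w = xyz as guaranteed by the lemma, with |xy| ≤ p and |y| ≥ 1.
Because |xy| ≤ p and w begins with p copies of a, we have y = a^k with 1 ≤ k ≤ p.
Pump with i = 2: xy^2z = a^{p+k} b^p has p+k occurrences of a but only p of b. Since k ≥ 1 the counts differ, so xy^2z ∉ L.
This is a contradiction; hence L is not regular.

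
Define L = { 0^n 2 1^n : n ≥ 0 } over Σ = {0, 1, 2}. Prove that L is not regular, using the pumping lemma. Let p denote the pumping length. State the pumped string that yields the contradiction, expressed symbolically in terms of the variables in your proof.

Assume L is regular; let p be its pumping constant.
Take w = 0^p 2 1^p ∈ L with |w| = 2p+1 ≥ p.
Write w = xyz as guaranteed by the lemma, with |xy| ≤ p and |y| ≥ 1.
Because |xy| ≤ p and w begins with p copies of 0, we have y = 0^k with 1 ≤ k ≤ p.
Pump with i = 2: xy^2z = 0^{p+k} 2 1^p, which would require p+k = p. But k ≥ 1, so xy^2z ∉ L.
This is a contradiction; hence L is not regular.

0^{p+k} 2 1^p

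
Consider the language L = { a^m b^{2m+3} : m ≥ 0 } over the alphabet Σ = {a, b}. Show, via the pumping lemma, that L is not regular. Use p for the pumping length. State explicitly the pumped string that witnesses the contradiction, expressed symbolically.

Assume L is regular. Let p be the pumping length given by the pumping lemma.
Take w = a^p b^{2p+3}. Then w ∈ L and |w| = 3p+3 ≥ p.
Write w = xyz as guaranteed by the lemma, with |xy| ≤ p and |y| > 0.
Because |xy| ≤ p and w begins with p copies of a, we have y = a^k with 1 ≤ k ≤ p.
Pump with i = 2: xy^2z = a^{p+k} b^{2p+3}. For this to lie in L we would need 2p+3 = 2(p+k)+3, which forces k = 0. But k ≥ 1, so xy^2z ∉ L.
This is a contradiction; hence L is not regular.

a^{p+k} b^{2p+3}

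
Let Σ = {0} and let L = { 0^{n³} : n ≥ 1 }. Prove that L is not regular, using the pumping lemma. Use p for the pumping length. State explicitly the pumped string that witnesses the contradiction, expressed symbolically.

0^{p³+k}

Toward a contradiction, assume L is regular with pumping length p.
Take w = 0^{p³} ∈ L with |w| = p³ ≥ p.
By the pumping lemma, w = xyz with |xy| ≤ p and y is nonempty.
Then y = 0^k for some k with 1 ≤ k ≤ p.
Pump with i = 2: xy^2z = 0^{p³+k}. Since 1 ≤ k ≤ p, p³ < p³+k ≤ p³+p < p³+3p²+3p+1 = (p+1)³, so p³+k is not a perfect cube. So xy^2z ∉ L.
This is a contradiction; hence L is not regular.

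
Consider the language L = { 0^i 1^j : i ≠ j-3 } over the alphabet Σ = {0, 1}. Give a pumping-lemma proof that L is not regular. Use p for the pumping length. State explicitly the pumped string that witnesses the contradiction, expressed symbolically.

0^{p+p!} 1^{p+p!+3}

Suppose for contradiction that L is regular, and let p be the pumping length.
Choose w = 0^p 1^{p+p!+3}. Since p ≠ (p+p!+3)-3 = p+p!, w ∈ L; and |w| ≥ p.
The pumping lemma gives a decomposition w = xyz where |xy| ≤ p and |y| > 0.
Since the first p symbols of w are all 0's and |xy| ≤ p, y lies entirely in the leading 0-block: y = 0^k for some k with 1 ≤ k ≤ p.
Since 1 ≤ k ≤ p, k divides p!; set t = 1 + p!/k. Then xy^t z has p + (p!/k)·k = p + p! copies of 0. Now the 0-count is p+p! and (1-count)-3 = (p+p!+3)-3 = p+p!, so i ≠ j-3 fails. So xy^t z = 0^{p+p!} 1^{p+p!+3} ∉ L.
This is a contradiction; hence L is not regular.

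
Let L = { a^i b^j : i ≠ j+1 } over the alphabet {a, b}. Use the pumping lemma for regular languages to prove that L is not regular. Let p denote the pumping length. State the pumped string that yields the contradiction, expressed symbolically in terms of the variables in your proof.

a^{p+p!} b^{p+p!-1}

Suppose for contradiction that L is regular, and let p be the pumping length.
Choose w = a^p b^{p+p!-1}. Since p ≠ (p+p!-1)+1 = p+p!, w ∈ L; and |w| ≥ p.
The pumping lemma gives a decomposition w = xyz where |xy| ≤ p and |y| > 0.
Because |xy| ≤ p and w begins with p copies of a, we have y = a^k with 1 ≤ k ≤ p.
Since 1 ≤ k ≤ p, k divides p!; set t = 1 + p!/k. Then xy^t z has p + (p!/k)·k = p + p! copies of a. Now the a-count is p+p! and (b-count)+1 = (p+p!-1)+1 = p+p!, so i ≠ j+1 fails. So xy^t z = a^{p+p!} b^{p+p!-1} ∉ L.
This is a contradiction; hence L is not regular.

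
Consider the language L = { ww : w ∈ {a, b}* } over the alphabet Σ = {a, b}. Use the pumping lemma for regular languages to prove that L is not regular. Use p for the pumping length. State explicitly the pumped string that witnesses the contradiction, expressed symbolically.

Assume L is regular. Let p be the pumping length given by the pumping lemma.
Take w = a^p b^p a^p b^p = uu where u = a^pb^p; then w ∈ L and |w| = 4p ≥ p.
By the pumping lemma, w = xyz with |xy| ≤ p and y is nonempty.
Since the first p symbols of w are all a's and |xy| ≤ p, y lies entirely in the leading a-block: y = a^k for some k with 1 ≤ k ≤ p.
Pump with i = 2: xy^2z = a^{p+k} b^p a^p b^p, of length 4p+k. Suppose this equals vv. The string starts with a and ends with b, so v does too; thus the boundary between the two copies of v is a b→a transition. There is exactly one such transition, at position 2p+k, so |v| = 2p+k and |vv| = 4p+2k ≠ 4p+k since k ≥ 1. So xy^2z ∉ L.
This contradicts the pumping lemma, so L is not regular.

a^{p+k} b^p a^p b^p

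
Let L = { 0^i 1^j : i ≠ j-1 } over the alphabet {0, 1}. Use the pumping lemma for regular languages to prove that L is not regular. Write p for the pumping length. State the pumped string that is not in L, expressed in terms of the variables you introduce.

Toward a contradiction, assume L is regular with pumping length p.
Choose w = 0^p 1^{p+p!+1}. Since p ≠ (p+p!+1)-1 = p+p!, w ∈ L; and |w| ≥ p.
By the pumping lemma, w = xyz with |xy| ≤ p and y is nonempty.
Because |xy| ≤ p and w begins with p copies of 0, we have y = 0^k with 1 ≤ k ≤ p.
Since 1 ≤ k ≤ p, k divides p!; set t = 1 + p!/k. Then xy^t z has p + (p!/k)·k = p + p! copies of 0. Now the 0-count is p+p! and (1-count)-1 = (p+p!+1)-1 = p+p!, so i ≠ j-1 fails. So xy^t z = 0^{p+p!} 1^{p+p!+1} ∉ L.
This is a contradiction; hence L is not regular.

0^{p+p!} 1^{p+p!+1}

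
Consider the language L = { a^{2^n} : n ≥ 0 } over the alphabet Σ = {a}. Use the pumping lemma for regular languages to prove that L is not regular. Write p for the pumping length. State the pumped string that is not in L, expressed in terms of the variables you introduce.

Assume L is regular. Let p be the pumping length given by the pumping lemma.
Take w = a^{2^p} ∈ L with |w| = 2^p ≥ p.
The pumping lemma gives a decomposition w = xyz where |xy| ≤ p and y is nonempty.
Then y = a^k for some k with 1 ≤ k ≤ p.
Pump with i = 2: xy^2z = a^{2^p+k}. Since 1 ≤ k ≤ p < 2^p, we have 2^p < 2^p+k < 2^{p+1}, so 2^p+k is not a power of 2. So xy^2z ∉ L.
Contradiction. Therefore L is not regular.

a^{2^p+k}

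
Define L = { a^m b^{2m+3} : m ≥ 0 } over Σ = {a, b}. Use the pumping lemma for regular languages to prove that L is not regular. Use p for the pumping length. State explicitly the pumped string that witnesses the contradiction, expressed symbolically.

a^{p+k} b^{2p+3}

Assume L is regular; let p be its pumping constant.
Choose w = a^p b^{2p+3}, which is in L with |w| = 3p+3 ≥ p.
By the pumping lemma, w = xyz with |xy| ≤ p and |y| > 0.
Because |xy| ≤ p and w begins with p copies of a, we have y = a^k with 1 ≤ k ≤ p.
Pump with i = 2: xy^2z = a^{p+k} b^{2p+3}. For this to lie in L we would need 2p+3 = 2(p+k)+3, which forces k = 0. But k ≥ 1, so xy^2z ∉ L.
Contradiction. Therefore L is not regular.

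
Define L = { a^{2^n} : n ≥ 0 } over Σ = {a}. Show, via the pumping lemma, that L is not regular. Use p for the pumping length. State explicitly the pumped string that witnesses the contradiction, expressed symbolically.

Assume L is regular. Let p be the pumping length given by the pumping lemma.
Take w = a^{2^p} ∈ L with |w| = 2^p ≥ p.
By the pumping lemma, w = xyz with |xy| ≤ p and y is nonempty.
Then y = a^k for some k with 1 ≤ k ≤ p.
Pump with i = 2: xy^2z = a^{2^p+k}. Since 1 ≤ k ≤ p < 2^p, we have 2^p < 2^p+k < 2^{p+1}, so 2^p+k is not a power of 2. So xy^2z ∉ L.
This is a contradiction; hence L is not regular.

a^{2^p+k}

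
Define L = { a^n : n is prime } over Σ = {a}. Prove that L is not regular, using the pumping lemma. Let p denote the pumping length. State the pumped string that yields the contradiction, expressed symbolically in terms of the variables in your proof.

a^{q(1+k)}

Assume L is regular. Let p be the pumping length given by the pumping lemma.
Let q be a prime with q ≥ p+2 (infinitely many primes exist), and take w = a^q ∈ L with |w| = q ≥ p.
The pumping lemma gives a decomposition w = xyz where |xy| ≤ p and |y| > 0.
Then y = a^k for some k with 1 ≤ k ≤ p.
Since 1 ≤ k ≤ p, |xz| = q-k. Pump with i = q+1: |xy^{q+1}z| = (q-k)+(q+1)k = q+qk = q(1+k), which is composite (both factors ≥ 2). So xy^{q+1}z = a^{q(1+k)} ∉ L.
This is a contradiction; hence L is not regular.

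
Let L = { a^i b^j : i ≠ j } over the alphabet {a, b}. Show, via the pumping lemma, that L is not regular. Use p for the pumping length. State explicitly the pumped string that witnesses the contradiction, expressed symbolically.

Assume L is regular. Let p be the pumping length given by the pumping lemma.
Choose w = a^p b^{p+p!}. Since p ≠ p+p!, w ∈ L; and |w| ≥ p.
Write w = xyz as guaranteed by the lemma, with |xy| ≤ p and |y| > 0.
Since the first p symbols of w are all a's and |xy| ≤ p, y lies entirely in the leading a-block: y = a^k for some k with 1 ≤ k ≤ p.
Since 1 ≤ k ≤ p, k divides p!; set t = 1 + p!/k. Then xy^t z has p + (p!/k)·k = p + p! copies of a. Now the a-count equals the b-count, so i ≠ j fails. So xy^t z = a^{p+p!} b^{p+p!} ∉ L.
Contradiction. Therefore L is not regular.

a^{p+p!} b^{p+p!}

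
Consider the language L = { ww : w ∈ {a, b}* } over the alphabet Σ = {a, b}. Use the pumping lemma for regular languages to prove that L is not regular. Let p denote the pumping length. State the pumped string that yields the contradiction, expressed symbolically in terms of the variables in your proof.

Suppose for contradiction that L is regular, and let p be the pumping length.
Take w = a^p b^p a^p b^p = uu where u = a^pb^p; then w ∈ L and |w| = 4p ≥ p.
Write w = xyz as guaranteed by the lemma, with |xy| ≤ p and y is nonempty.
Because |xy| ≤ p and w begins with p copies of a, we have y = a^k with 1 ≤ k ≤ p.
Pump with i = 2: xy^2z = a^{p+k} b^p a^p b^p, of length 4p+k. Suppose this equals vv. The string starts with a and ends with b, so v does too; thus the boundary between the two copies of v is a b→a transition. There is exactly one such transition, at position 2p+k, so |v| = 2p+k and |vv| = 4p+2k ≠ 4p+k since k ≥ 1. So xy^2z ∉ L.
Contradiction. Therefore L is not regular.

a^{p+k} b^p a^p b^p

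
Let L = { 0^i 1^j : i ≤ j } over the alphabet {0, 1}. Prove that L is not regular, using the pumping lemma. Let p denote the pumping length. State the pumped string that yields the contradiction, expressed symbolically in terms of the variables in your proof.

Assume L is regular; let p be its pumping constant.
Choose w = 0^p 1^p ∈ L, with |w| = 2p ≥ p.
The pumping lemma gives a decomposition w = xyz where |xy| ≤ p and |y| > 0.
Since the first p symbols of w are all 0's and |xy| ≤ p, y lies entirely in the leading 0-block: y = 0^k for some k with 1 ≤ k ≤ p.
Consider xy^2z = 0^{p+k} 1^p. Since k ≥ 1, the 0-count p+k exceeds the 1-count p, so i ≤ j fails; thus xy^2z ∉ L.
This is a contradiction; hence L is not regular.

0^{p+k} 1^p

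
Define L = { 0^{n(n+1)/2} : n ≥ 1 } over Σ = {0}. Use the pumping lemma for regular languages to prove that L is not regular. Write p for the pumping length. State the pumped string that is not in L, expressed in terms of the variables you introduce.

0^{p(p+1)/2+k}

Assume L is regular; let p be its pumping constant.
Take w = 0^{p(p+1)/2} ∈ L with |w| = p(p+1)/2 ≥ p.
By the pumping lemma, w = xyz with |xy| ≤ p and y is nonempty.
Then y = 0^k for some k with 1 ≤ k ≤ p.
Pump with i = 2: xy^2z = 0^{p(p+1)/2+k}. Since 1 ≤ k ≤ p, p(p+1)/2 < p(p+1)/2+k ≤ p(p+1)/2+p < (p+1)(p+2)/2, so p(p+1)/2+k is strictly between consecutive triangular numbers. So xy^2z ∉ L.
This is a contradiction; hence L is not regular.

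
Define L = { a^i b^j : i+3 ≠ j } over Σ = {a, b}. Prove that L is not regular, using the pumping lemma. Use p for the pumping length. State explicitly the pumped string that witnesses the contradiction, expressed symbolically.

Suppose for contradiction that L is regular, and let p be the pumping length.
Choose w = a^p b^{p+p!+3}. Since p ≠ (p+p!+3)-3 = p+p!, w ∈ L; and |w| ≥ p.
By the pumping lemma, w = xyz with |xy| ≤ p and y is nonempty.
The first p characters of w are a's, so xy (and hence y) consists only of a's. Write y = a^k, 1 ≤ k ≤ p.
Since 1 ≤ k ≤ p, k divides p!; set t = 1 + p!/k. Then xy^t z has p + (p!/k)·k = p + p! copies of a. Now the a-count is p+p! and (b-count)-3 = (p+p!+3)-3 = p+p!, so i+3 ≠ j fails. So xy^t z = a^{p+p!} b^{p+p!+3} ∉ L.
Contradiction. Therefore L is not regular.

a^{p+p!} b^{p+p!+3}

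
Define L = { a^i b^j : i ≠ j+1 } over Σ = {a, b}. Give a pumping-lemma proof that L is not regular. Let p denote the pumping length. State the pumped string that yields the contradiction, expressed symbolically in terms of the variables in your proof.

Assume L is regular; let p be its pumping constant.
Choose w = a^p b^{p+p!-1}. Since p ≠ (p+p!-1)+1 = p+p!, w ∈ L; and |w| ≥ p.
The pumping lemma gives a decomposition w = xyz where |xy| ≤ p and y is nonempty.
Because |xy| ≤ p and w begins with p copies of a, we have y = a^k with 1 ≤ k ≤ p.
Since 1 ≤ k ≤ p, k divides p!; set t = 1 + p!/k. Then xy^t z has p + (p!/k)·k = p + p! copies of a. Now the a-count is p+p! and (b-count)+1 = (p+p!-1)+1 = p+p!, so i ≠ j+1 fails. So xy^t z = a^{p+p!} b^{p+p!-1} ∉ L.
Contradiction. Therefore L is not regular.

a^{p+p!} b^{p+p!-1}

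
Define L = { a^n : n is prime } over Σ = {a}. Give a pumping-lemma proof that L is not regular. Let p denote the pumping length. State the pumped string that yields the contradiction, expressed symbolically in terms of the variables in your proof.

a^{q(1+k)}

Assume L is regular. Let p be the pumping length given by the pumping lemma.
Let q be a prime with q ≥ p+2 (infinitely many primes exist), and take w = a^q ∈ L with |w| = q ≥ p.
The pumping lemma gives a decomposition w = xyz where |xy| ≤ p and |y| ≥ 1.
Then y = a^k for some k with 1 ≤ k ≤ p.
Since 1 ≤ k ≤ p, |xz| = q-k. Pump with i = q+1: |xy^{q+1}z| = (q-k)+(q+1)k = q+qk = q(1+k), which is composite (both factors ≥ 2). So xy^{q+1}z = a^{q(1+k)} ∉ L.
This contradicts the pumping lemma, so L is not regular.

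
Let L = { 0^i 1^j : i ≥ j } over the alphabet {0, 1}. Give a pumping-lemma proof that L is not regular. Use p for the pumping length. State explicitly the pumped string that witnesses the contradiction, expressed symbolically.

Assume L is regular; let p be its pumping constant.
Choose w = 0^p 1^p ∈ L, with |w| = 2p ≥ p.
Write w = xyz as guaranteed by the lemma, with |xy| ≤ p and y is nonempty.
Since the first p symbols of w are all 0's and |xy| ≤ p, y lies entirely in the leading 0-block: y = 0^k for some k with 1 ≤ k ≤ p.
Consider xy^0z = xz = 0^{p-k} 1^p. Since k ≥ 1, the 0-count p-k is less than p, so i ≥ j fails; thus xz ∉ L.
This contradicts the pumping lemma, so L is not regular.

0^{p-k} 1^p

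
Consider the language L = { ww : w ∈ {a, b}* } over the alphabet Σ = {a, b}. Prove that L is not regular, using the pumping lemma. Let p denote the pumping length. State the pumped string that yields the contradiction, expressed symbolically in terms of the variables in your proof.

Assume L is regular; let p be its pumping constant.
Take w = a^p b^p a^p b^p = uu where u = a^pb^p; then w ∈ L and |w| = 4p ≥ p.
By the pumping lemma, w = xyz with |xy| ≤ p and y is nonempty.
The first p characters of w are a's, so xy (and hence y) consists only of a's. Write y = a^k, 1 ≤ k ≤ p.
Pump with i = 2: xy^2z = a^{p+k} b^p a^p b^p, of length 4p+k. Suppose this equals vv. The string starts with a and ends with b, so v does too; thus the boundary between the two copies of v is a b→a transition. There is exactly one such transition, at position 2p+k, so |v| = 2p+k and |vv| = 4p+2k ≠ 4p+k since k ≥ 1. So xy^2z ∉ L.
This is a contradiction; hence L is not regular.

a^{p+k} b^p a^p b^p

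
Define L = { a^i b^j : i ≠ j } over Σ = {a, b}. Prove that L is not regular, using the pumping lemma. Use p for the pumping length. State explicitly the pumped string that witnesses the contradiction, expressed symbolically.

a^{p+p!} b^{p+p!}

Assume L is regular; let p be its pumping constant.
Choose w = a^p b^{p+p!}. Since p ≠ p+p!, w ∈ L; and |w| ≥ p.
Write w = xyz as guaranteed by the lemma, with |xy| ≤ p and |y| > 0.
The first p characters of w are a's, so xy (and hence y) consists only of a's. Write y = a^k, 1 ≤ k ≤ p.
Since 1 ≤ k ≤ p, k divides p!; set t = 1 + p!/k. Then xy^t z has p + (p!/k)·k = p + p! copies of a. Now the a-count equals the b-count, so i ≠ j fails. So xy^t z = a^{p+p!} b^{p+p!} ∉ L.
Contradiction. Therefore L is not regular.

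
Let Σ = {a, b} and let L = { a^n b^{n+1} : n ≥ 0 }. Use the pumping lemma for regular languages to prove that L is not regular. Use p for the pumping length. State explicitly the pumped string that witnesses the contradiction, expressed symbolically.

a^{p+k} b^{p+1}

Assume L is regular; let p be its pumping constant.
Take w = a^p b^{p+1}. Then w ∈ L and |w| = 2p+1 ≥ p.
The pumping lemma gives a decomposition w = xyz where |xy| ≤ p and y is nonempty.
Since the first p symbols of w are all a's and |xy| ≤ p, y lies entirely in the leading a-block: y = a^k for some k with 1 ≤ k ≤ p.
Pump with i = 2: xy^2z = a^{p+k} b^{p+1}. For this to lie in L we would need p+1 = (p+k)+1, which forces k = 0. But k ≥ 1, so xy^2z ∉ L.
This is a contradiction; hence L is not regular.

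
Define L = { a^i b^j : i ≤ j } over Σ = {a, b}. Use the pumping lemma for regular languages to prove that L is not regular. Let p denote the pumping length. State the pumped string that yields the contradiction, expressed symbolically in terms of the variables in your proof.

a^{p+k} b^p

Toward a contradiction, assume L is regular with pumping length p.
Choose w = a^p b^p ∈ L, with |w| = 2p ≥ p.
By the pumping lemma, w = xyz with |xy| ≤ p and y is nonempty.
The first p characters of w are a's, so xy (and hence y) consists only of a's. Write y = a^k, 1 ≤ k ≤ p.
Consider xy^2z = a^{p+k} b^p. Since k ≥ 1, the a-count p+k exceeds the b-count p, so i ≤ j fails; thus xy^2z ∉ L.
This contradicts the pumping lemma, so L is not regular.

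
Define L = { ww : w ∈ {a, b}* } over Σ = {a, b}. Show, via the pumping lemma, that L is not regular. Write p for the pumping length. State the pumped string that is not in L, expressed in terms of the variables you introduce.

Suppose for contradiction that L is regular, and let p be the pumping length.
Take w = a^p b^p a^p b^p = uu where u = a^pb^p; then w ∈ L and |w| = 4p ≥ p.
Write w = xyz as guaranteed by the lemma, with |xy| ≤ p and |y| > 0.
Because |xy| ≤ p and w begins with p copies of a, we have y = a^k with 1 ≤ k ≤ p.
Pump with i = 2: xy^2z = a^{p+k} b^p a^p b^p, of length 4p+k. Suppose this equals vv. The string starts with a and ends with b, so v does too; thus the boundary between the two copies of v is a b→a transition. There is exactly one such transition, at position 2p+k, so |v| = 2p+k and |vv| = 4p+2k ≠ 4p+k since k ≥ 1. So xy^2z ∉ L.
This is a contradiction; hence L is not regular.

a^{p+k} b^p a^p b^p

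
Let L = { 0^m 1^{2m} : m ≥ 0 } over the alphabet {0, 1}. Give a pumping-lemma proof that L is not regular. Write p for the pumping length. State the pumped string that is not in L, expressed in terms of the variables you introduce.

0^{p+k} 1^{2p}

Suppose for contradiction that L is regular, and let p be the pumping length.
Let w = 0^p 1^{2p} ∈ L; note |w| = 3p ≥ p.
Write w = xyz as guaranteed by the lemma, with |xy| ≤ p and |y| > 0.
The first p characters of w are 0's, so xy (and hence y) consists only of 0's. Write y = 0^k, 1 ≤ k ≤ p.
Pump with i = 2: xy^2z = 0^{p+k} 1^{2p}. For this to lie in L we would need 2p = 2(p+k), which forces k = 0. But k ≥ 1, so xy^2z ∉ L.
This is a contradiction; hence L is not regular.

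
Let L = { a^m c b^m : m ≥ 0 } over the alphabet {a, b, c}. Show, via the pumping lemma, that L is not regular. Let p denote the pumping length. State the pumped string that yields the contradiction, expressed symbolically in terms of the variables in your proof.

a^{p+k} c b^p

Suppose for contradiction that L is regular, and let p be the pumping length.
Take w = a^p c b^p ∈ L with |w| = 2p+1 ≥ p.
By the pumping lemma, w = xyz with |xy| ≤ p and |y| > 0.
Since the first p symbols of w are all a's and |xy| ≤ p, y lies entirely in the leading a-block: y = a^k for some k with 1 ≤ k ≤ p.
Pump with i = 2: xy^2z = a^{p+k} c b^p, which would require p+k = p. But k ≥ 1, so xy^2z ∉ L.
This is a contradiction; hence L is not regular.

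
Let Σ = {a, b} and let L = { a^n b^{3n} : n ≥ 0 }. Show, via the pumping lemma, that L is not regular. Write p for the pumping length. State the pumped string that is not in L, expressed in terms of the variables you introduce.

Assume L is regular. Let p be the pumping length given by the pumping lemma.
Let w = a^p b^{3p} ∈ L; note |w| = 4p ≥ p.
The pumping lemma gives a decomposition w = xyz where |xy| ≤ p and y is nonempty.
Because |xy| ≤ p and w begins with p copies of a, we have y = a^k with 1 ≤ k ≤ p.
Pump with i = 2: xy^2z = a^{p+k} b^{3p}. For this to lie in L we would need 3p = 3(p+k), which forces k = 0. But k ≥ 1, so xy^2z ∉ L.
Contradiction. Therefore L is not regular.

a^{p+k} b^{3p}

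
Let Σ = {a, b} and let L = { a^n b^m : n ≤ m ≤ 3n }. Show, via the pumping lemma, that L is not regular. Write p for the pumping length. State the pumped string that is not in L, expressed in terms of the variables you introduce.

a^{p+k} b^p

Assume L is regular. Let p be the pumping length given by the pumping lemma.
Take w = a^p b^p ∈ L (since p ≤ p ≤ 3p), with |w| = 2p ≥ p.
The pumping lemma gives a decomposition w = xyz where |xy| ≤ p and y is nonempty.
Since the first p symbols of w are all a's and |xy| ≤ p, y lies entirely in the leading a-block: y = a^k for some k with 1 ≤ k ≤ p.
Pump with i = 2: xy^2z = a^{p+k} b^p. Now n = p+k > p = m, so the condition n ≤ m fails. Thus xy^2z ∉ L.
This is a contradiction; hence L is not regular.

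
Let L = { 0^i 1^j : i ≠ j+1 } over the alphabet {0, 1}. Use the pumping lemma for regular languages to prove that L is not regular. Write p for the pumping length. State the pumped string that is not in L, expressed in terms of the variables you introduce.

0^{p+p!} 1^{p+p!-1}

Suppose for contradiction that L is regular, and let p be the pumping length.
Choose w = 0^p 1^{p+p!-1}. Since p ≠ (p+p!-1)+1 = p+p!, w ∈ L; and |w| ≥ p.
By the pumping lemma, w = xyz with |xy| ≤ p and |y| ≥ 1.
Since the first p symbols of w are all 0's and |xy| ≤ p, y lies entirely in the leading 0-block: y = 0^k for some k with 1 ≤ k ≤ p.
Since 1 ≤ k ≤ p, k divides p!; set t = 1 + p!/k. Then xy^t z has p + (p!/k)·k = p + p! copies of 0. Now the 0-count is p+p! and (1-count)+1 = (p+p!-1)+1 = p+p!, so i ≠ j+1 fails. So xy^t z = 0^{p+p!} 1^{p+p!-1} ∉ L.
This contradicts the pumping lemma, so L is not regular.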